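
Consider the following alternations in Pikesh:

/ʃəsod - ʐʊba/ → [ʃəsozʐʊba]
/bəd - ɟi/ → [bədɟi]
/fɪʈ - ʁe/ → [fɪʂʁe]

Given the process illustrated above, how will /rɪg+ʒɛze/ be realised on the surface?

The data show regressive manner assimilation: /d/ → [z] before /ʐ/; /ʈ/ → [ʂ] before /ʁ/. In each pair only manner changes, matching the following consonant, while place and voice stay constant.
No alternation appears in [bədɟi]: there the adjacent consonants already agree in manner (/d/ and /ɟ/ are both stops), so this form is consistent with the same rule.
The rule targets /g/ (voiced velar stop), which sits before the trigger /ʒ/ (fricative).
The voiced velar fricative is [ɣ], so /g/ → [ɣ].

[rɪɣʒɛze]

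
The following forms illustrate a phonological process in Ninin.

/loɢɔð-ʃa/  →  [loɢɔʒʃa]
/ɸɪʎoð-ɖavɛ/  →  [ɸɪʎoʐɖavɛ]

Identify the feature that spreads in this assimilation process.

place

Underlying /ð/ is realised as [ʒ] next to /ʃ/; /ʃ/ itself does not change.
/ð/ is dental while /ʃ/ is postalveolar; the output [ʒ] is postalveolar, matching the trigger — so the feature that spreads is place.
The same holds elsewhere in the data: /ð/ → [ʐ] before /ɖ/ (dental → retroflex, matching retroflex) — only place changes, and always toward the following segment.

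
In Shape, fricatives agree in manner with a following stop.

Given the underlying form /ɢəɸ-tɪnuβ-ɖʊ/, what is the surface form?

The rule targets /ɸ/ (voiceless bilabial fricative), which sits before the trigger /t/ (stop).
A voiceless bilabial stop is [p], so the surface segment is [p].
At the second juncture, /β/ likewise becomes [b] adjacent to /ɖ/.

[ɢəptɪnubɖʊ]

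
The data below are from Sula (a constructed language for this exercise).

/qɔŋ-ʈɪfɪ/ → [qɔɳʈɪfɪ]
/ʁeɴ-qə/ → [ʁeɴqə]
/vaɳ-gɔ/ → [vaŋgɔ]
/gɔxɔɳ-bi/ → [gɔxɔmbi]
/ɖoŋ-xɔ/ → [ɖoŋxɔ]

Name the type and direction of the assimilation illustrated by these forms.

Comparing underlying and surface forms, /ŋ/ → [ɳ] is the alternation; the neighbouring /ʈ/ is constant.
/ŋ/ is velar while /ʈ/ is retroflex; the output [ɳ] is retroflex, matching the trigger — so the feature that spreads is place.
Manner and voice are unchanged, so the assimilation is partial, not total.
The same holds elsewhere in the data: /ɳ/ → [ŋ] before /g/ (retroflex → velar, matching velar); /ɳ/ → [m] before /b/ (retroflex → bilabial, matching bilabial) — only place changes, and always toward the following segment.
Nothing changes in [ʁeɴqə], [ɖoŋxɔ]: there the adjacent consonants already agree in place (/ɴ/ and /q/ are both uvular; /ŋ/ and /x/ are both velar), so these forms are consistent with the same rule.
The trigger is the following segment, so the direction is regressive (anticipatory).

regressive place assimilation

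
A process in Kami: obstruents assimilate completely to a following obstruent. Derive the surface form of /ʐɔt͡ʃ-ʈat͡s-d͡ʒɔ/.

/t͡ʃ/ is the segment targeted by the rule; it sits immediately before /ʈ/, so it assimilates completely and surfaces as [ʈ].
At the second juncture, /t͡s/ likewise becomes [d͡ʒ] adjacent to /d͡ʒ/.

[ʐɔʈʈad͡ʒd͡ʒɔ]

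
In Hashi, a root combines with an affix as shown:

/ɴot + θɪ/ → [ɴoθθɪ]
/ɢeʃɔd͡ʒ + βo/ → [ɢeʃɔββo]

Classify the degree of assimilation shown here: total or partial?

The segment that alternates is /t/, which surfaces as [θ] when adjacent to /θ/.
The output [θ] is identical to the trigger /θ/ — every feature (place, manner, voicing) has been copied — so this is total assimilation.
The remaining alternation confirms this: /d͡ʒ/ → [β] before /β/ — in each case the output is a copy of the following consonant.

total assimilation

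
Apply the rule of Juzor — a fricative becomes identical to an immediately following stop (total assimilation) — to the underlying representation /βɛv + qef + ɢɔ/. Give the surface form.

/v/ is the segment targeted by the rule; it sits immediately before /q/, so it assimilates completely and surfaces as [q].
The same rule applies at the second boundary: /f/ → [ɢ] next to /ɢ/.

[βɛqqeɢɢɔ]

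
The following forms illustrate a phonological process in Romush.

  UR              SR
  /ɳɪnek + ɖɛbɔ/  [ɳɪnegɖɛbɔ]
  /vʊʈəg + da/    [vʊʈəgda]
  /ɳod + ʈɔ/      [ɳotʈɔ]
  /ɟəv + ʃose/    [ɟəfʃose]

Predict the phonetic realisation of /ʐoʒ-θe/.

The data show regressive voicing assimilation: /k/ → [g] before /ɖ/; /d/ → [t] before /ʈ/; /v/ → [f] before /ʃ/. In each pair only voicing changes, matching the following consonant, while place and manner stay constant.
No alternation appears in [vʊʈəgda]: there the adjacent consonants already agree in voicing (/g/ and /d/ are both voiced), so this form is consistent with the same rule.
The rule targets /ʒ/ (voiced postalveolar fricative), which sits before the trigger /θ/ (voiceless).
Changing only its voicing to voiceless gives [ʃ] — the voiceless postalveolar fricative.

[ʐoʃθe]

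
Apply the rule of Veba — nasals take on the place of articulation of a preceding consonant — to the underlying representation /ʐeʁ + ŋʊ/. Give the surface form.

/ŋ/ is a voiced velar nasal. The preceding trigger /ʁ/ is uvular, so /ŋ/ must become uvular as well.
Changing only its place to uvular gives [ɴ] — the voiced uvular nasal.

[ʐeʁɴʊ]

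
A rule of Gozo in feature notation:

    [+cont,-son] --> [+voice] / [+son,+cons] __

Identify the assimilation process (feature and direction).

The target ([+cont,-son], fricatives) acquires [+voice] next to a sonorant consonant ([+son,+cons]) — it takes on the voicing of its neighbour, so the feature that spreads is voicing.
The conditioning segment sits to the left of the focus bar, meaning the trigger precedes the segment that changes — progressive assimilation.

progressive voicing assimilation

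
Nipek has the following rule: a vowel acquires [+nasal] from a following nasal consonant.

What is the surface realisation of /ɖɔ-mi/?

[ɖɔ̃mi]

/ɔ/ sits next to the nasal /m/ and is therefore nasalised to [ɔ̃].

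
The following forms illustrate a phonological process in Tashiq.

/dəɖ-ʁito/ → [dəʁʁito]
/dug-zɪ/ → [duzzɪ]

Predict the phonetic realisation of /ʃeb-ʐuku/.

[ʃeʐʐuku]

The data show regressive total assimilation (/ɖ/ → [ʁ] before /ʁ/; /g/ → [z] before /z/): in every case the target segment becomes identical to its following neighbour, copying more than a single feature.
/b/ is the segment targeted by the rule; it sits immediately before /ʐ/, so it assimilates completely and surfaces as [ʐ].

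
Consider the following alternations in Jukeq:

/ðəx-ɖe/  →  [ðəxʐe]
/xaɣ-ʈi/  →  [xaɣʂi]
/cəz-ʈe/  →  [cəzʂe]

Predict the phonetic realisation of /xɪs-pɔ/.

[xɪsɸɔ]

The data show progressive manner assimilation: /ɖ/ → [ʐ] after /x/; /ʈ/ → [ʂ] after /ɣ/; /ʈ/ → [ʂ] after /z/. In each pair only manner changes, matching the preceding consonant, while place and voice stay constant.
/p/ is a voiceless bilabial stop. The preceding trigger /s/ is a fricative, so /p/ must become a fricative as well.
A voiceless bilabial fricative is [ɸ], so the surface segment is [ɸ].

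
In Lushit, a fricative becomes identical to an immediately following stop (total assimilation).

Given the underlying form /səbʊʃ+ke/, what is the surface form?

/ʃ/ is the segment targeted by the rule; it sits immediately before /k/, so it assimilates completely and surfaces as [k].

[səbʊkke]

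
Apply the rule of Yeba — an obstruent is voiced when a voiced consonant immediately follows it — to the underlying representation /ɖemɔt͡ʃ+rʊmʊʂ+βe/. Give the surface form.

/t͡ʃ/ is a voiceless postalveolar affricate. The following trigger /r/ is voiced, so /t͡ʃ/ must become voiced as well.
A voiced postalveolar affricate is [d͡ʒ], so the surface segment is [d͡ʒ].
The same rule applies at the second boundary: /ʂ/ → [ʐ] next to /β/.

[ɖemɔd͡ʒrʊmʊʐβe]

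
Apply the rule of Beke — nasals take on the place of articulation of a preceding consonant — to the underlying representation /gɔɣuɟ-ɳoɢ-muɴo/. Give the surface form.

[gɔɣuɟɲoɢɴuɴo]

The rule targets /ɳ/ (voiced retroflex nasal), which sits after the trigger /ɟ/ (palatal).
A voiced palatal nasal is [ɲ], so the surface segment is [ɲ].
At the second juncture, /m/ likewise becomes [ɴ] adjacent to /ɢ/.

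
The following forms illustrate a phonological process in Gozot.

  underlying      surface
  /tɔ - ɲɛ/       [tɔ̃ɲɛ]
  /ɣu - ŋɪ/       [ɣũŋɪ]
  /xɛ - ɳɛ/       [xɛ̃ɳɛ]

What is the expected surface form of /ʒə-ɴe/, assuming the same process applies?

[ʒə̃ɴe]

The data show regressive nasality assimilation (vowel nasalisation): /ɔ/ → [ɔ̃] before /ɲ/; /u/ → [ũ] before /ŋ/; /ɛ/ → [ɛ̃] before /ɳ/ — a vowel is nasalised by an immediately following nasal consonant.
/ə/ sits next to the nasal /ɴ/ and is therefore nasalised to [ə̃].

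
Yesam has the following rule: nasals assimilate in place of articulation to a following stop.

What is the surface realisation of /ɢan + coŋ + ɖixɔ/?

[ɢaɲcoɳɖixɔ]

The rule targets /n/ (voiced alveolar nasal), which sits before the trigger /c/ (palatal).
A voiced palatal nasal is [ɲ], so the surface segment is [ɲ].
The same rule applies at the second boundary: /ŋ/ → [ɳ] next to /ɖ/.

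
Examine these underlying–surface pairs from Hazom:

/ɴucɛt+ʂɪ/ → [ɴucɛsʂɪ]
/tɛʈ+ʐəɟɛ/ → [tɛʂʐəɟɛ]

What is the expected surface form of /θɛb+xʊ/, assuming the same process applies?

The data show regressive manner assimilation: /t/ → [s] before /ʂ/; /ʈ/ → [ʂ] before /ʐ/. In each pair only manner changes, matching the following consonant, while place and voice stay constant.
The rule targets /b/ (voiced bilabial stop), which sits before the trigger /x/ (fricative).
A voiced bilabial fricative is [β], so the surface segment is [β].

[θɛβxʊ]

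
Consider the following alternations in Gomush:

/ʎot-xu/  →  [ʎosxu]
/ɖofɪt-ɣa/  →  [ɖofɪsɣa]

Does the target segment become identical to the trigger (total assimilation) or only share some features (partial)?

Comparing underlying and surface forms, /t/ → [s] is the alternation; the neighbouring /x/ is constant.
/t/ is a stop while /x/ is a fricative; the output [s] is a fricative, matching the trigger — so the feature that spreads is manner.
Place and voice are unchanged, so the assimilation is partial, not total.
The other alternating form patterns the same way: /t/ → [s] before /ɣ/ (stop → fricative, matching a fricative) — only manner changes, and always toward the following segment.

partial assimilation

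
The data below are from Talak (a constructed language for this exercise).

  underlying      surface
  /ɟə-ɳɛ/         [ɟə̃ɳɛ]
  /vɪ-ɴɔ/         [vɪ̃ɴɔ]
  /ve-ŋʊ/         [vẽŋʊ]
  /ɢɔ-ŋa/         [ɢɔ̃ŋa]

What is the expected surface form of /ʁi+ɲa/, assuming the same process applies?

The data show regressive nasality assimilation (vowel nasalisation): /ə/ → [ə̃] before /ɳ/; /ɪ/ → [ɪ̃] before /ɴ/; /e/ → [ẽ] before /ŋ/; /ɔ/ → [ɔ̃] before /ŋ/ — a vowel is nasalised by an immediately following nasal consonant.
/i/ sits next to the nasal /ɲ/ and is therefore nasalised to [ĩ].

[ʁĩɲa]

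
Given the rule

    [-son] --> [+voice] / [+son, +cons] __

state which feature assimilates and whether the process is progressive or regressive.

The structural change is [+voice], and the conditioning segment [+son, +cons] (a sonorant consonant) is itself voiced, so the target comes to share the voicing of its neighbour — voicing assimilation.
Since the environment is written before the underscore, the trigger precedes the target; the direction is progressive.

progressive voicing assimilation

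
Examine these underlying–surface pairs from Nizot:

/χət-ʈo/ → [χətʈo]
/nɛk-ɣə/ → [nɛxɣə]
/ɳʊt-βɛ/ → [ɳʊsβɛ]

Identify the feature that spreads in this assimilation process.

The segment that alternates is /k/, which surfaces as [x] when adjacent to /ɣ/.
/k/ is a stop while /ɣ/ is a fricative; the output [x] is a fricative, matching the trigger — so the feature that spreads is manner.
Checking the remaining alternation: /t/ → [s] before /β/ (stop → fricative, matching a fricative) — only manner changes, and always toward the following segment.
Nothing changes in [χətʈo]: there the adjacent consonants already agree in manner (/t/ and /ʈ/ are both stops), so this form is consistent with the same rule.

manner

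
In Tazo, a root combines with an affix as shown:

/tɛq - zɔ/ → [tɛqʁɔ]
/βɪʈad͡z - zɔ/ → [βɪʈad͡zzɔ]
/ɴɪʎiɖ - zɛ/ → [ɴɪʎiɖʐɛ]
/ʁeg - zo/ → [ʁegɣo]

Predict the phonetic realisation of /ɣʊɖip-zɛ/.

[ɣʊɖipβɛ]

The data show progressive place assimilation: /z/ → [ʁ] after /q/; /z/ → [ʐ] after /ɖ/; /z/ → [ɣ] after /g/. In each pair only place changes, matching the preceding consonant, while manner and voice stay constant.
Nothing changes in [βɪʈad͡zzɔ]: there the adjacent consonants already agree in place (/z/ and /d͡z/ are both alveolar), so this form is consistent with the same rule.
The rule targets /z/ (voiced alveolar fricative), which sits after the trigger /p/ (bilabial).
A voiced bilabial fricative is [β], so the surface segment is [β].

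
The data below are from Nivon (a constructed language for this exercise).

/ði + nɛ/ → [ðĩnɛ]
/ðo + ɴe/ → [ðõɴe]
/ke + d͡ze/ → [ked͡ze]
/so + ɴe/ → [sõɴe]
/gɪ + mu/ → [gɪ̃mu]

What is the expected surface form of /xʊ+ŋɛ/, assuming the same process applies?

The data show regressive nasality assimilation (vowel nasalisation): /i/ → [ĩ] before /n/; /o/ → [õ] before /ɴ/; /ɪ/ → [ɪ̃] before /m/ — a vowel is nasalised by an immediately following nasal consonant.
No change occurs in [ked͡ze] because the vowel at the boundary is adjacent to an oral consonant, not a nasal (/e/ next to /d͡z/).
/ʊ/ sits next to the nasal /ŋ/ and is therefore nasalised to [ʊ̃].

[xʊ̃ŋɛ]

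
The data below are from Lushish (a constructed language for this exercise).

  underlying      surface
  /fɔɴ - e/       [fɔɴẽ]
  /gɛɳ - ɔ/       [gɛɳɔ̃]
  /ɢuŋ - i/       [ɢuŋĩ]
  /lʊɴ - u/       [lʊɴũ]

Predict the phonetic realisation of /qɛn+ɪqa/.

The data show progressive nasality assimilation (vowel nasalisation): /e/ → [ẽ] after /ɴ/; /ɔ/ → [ɔ̃] after /ɳ/; /i/ → [ĩ] after /ŋ/; /u/ → [ũ] after /ɴ/ — a vowel is nasalised by an immediately preceding nasal consonant.
The vowel /ɪ/ is adjacent to the preceding nasal /n/, so it acquires [+nasal] and surfaces as [ɪ̃].

[qɛnɪ̃qa]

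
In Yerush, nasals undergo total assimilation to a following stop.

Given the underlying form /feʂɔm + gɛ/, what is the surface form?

[feʂɔggɛ]

/m/ is the segment targeted by the rule; it sits immediately before /g/, so it assimilates completely and surfaces as [g].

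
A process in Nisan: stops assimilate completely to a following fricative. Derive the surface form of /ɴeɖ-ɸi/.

[ɴeɸɸi]

/ɖ/ is the segment targeted by the rule; it sits immediately before /ɸ/, so it assimilates completely and surfaces as [ɸ].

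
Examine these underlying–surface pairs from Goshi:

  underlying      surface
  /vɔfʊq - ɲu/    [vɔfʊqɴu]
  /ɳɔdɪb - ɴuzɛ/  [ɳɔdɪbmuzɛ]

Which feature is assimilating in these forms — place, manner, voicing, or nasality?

The segment that alternates is /ɲ/, which surfaces as [ɴ] when adjacent to /q/.
/ɲ/ is palatal while /q/ is uvular; the output [ɴ] is uvular, matching the trigger — so the feature that spreads is place.
The other alternating form patterns the same way: /ɴ/ → [m] after /b/ (uvular → bilabial, matching bilabial) — only place changes, and always toward the preceding segment.

place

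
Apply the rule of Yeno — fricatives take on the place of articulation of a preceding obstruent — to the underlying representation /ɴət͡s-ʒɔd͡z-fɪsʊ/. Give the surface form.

The rule targets /ʒ/ (voiced postalveolar fricative), which sits after the trigger /t͡s/ (alveolar).
A voiced alveolar fricative is [z], so the surface segment is [z].
At the second juncture, /f/ likewise becomes [s] adjacent to /d͡z/.

[ɴət͡szɔd͡zsɪsʊ]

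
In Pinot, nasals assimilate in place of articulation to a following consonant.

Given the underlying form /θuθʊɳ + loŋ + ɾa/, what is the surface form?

[θuθʊnlonɾa]

The rule targets /ɳ/ (voiced retroflex nasal), which sits before the trigger /l/ (alveolar).
The voiced alveolar nasal is [n], so /ɳ/ → [n].
At the second juncture, /ŋ/ likewise becomes [n] adjacent to /ɾ/.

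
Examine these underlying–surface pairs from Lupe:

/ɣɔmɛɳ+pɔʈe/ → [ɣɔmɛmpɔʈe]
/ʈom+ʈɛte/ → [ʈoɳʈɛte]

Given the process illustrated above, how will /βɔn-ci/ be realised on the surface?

[βɔɲci]

The data show regressive place assimilation: /ɳ/ → [m] before /p/; /m/ → [ɳ] before /ʈ/. In each pair only place changes, matching the following consonant, while manner and voice stay constant.
The rule targets /n/ (voiced alveolar nasal), which sits before the trigger /c/ (palatal).
Changing only its place to palatal gives [ɲ] — the voiced palatal nasal.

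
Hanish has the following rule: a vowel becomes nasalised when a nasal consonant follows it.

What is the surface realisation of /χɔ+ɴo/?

[χɔ̃ɴo]

/ɔ/ sits next to the nasal /ɴ/ and is therefore nasalised to [ɔ̃].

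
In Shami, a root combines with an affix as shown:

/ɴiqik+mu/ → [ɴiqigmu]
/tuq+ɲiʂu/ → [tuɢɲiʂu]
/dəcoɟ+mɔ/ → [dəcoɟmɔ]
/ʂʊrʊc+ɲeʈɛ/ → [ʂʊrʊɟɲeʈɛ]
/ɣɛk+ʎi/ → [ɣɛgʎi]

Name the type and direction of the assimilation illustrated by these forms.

Comparing underlying and surface forms, /k/ → [g] is the alternation; the neighbouring /m/ is constant.
/k/ is voiceless while /m/ is voiced; the output [g] is voiced, matching the trigger — so the feature that spreads is voicing.
Place and manner are unchanged, so the assimilation is partial, not total.
The other alternating forms pattern the same way: /q/ → [ɢ] before /ɲ/ (voiceless → voiced, matching voiced); /c/ → [ɟ] before /ɲ/ (voiceless → voiced, matching voiced); /k/ → [g] before /ʎ/ (voiceless → voiced, matching voiced) — only voicing changes, and always toward the following segment.
No alternation appears in [dəcoɟmɔ]: there the adjacent consonants already agree in voicing (/ɟ/ and /m/ are both voiced), so this form is consistent with the same rule.
Since the segment that changes precedes the conditioning segment, the assimilation is regressive.

regressive voicing assimilation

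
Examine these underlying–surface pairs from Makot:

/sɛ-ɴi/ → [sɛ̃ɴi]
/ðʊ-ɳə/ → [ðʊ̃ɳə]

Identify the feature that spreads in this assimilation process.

nasality

The vowel /ɛ/ surfaces as nasalised [ɛ̃] next to the following nasal /ɴ/ — it has acquired the [+nasal] feature of its neighbour.
Likewise in the remaining data: /ʊ/ → [ʊ̃] before /ɳ/ — each time a vowel is nasalised next to a following nasal.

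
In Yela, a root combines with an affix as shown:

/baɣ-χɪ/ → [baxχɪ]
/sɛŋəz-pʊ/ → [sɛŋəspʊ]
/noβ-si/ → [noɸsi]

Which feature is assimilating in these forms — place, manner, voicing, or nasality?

Underlying /ɣ/ is realised as [x] next to /χ/; /χ/ itself does not change.
The change voiced → voiceless matches the voicing of the following /χ/, identifying this as voicing assimilation.
Checking the remaining alternations: /z/ → [s] before /p/ (voiced → voiceless, matching voiceless); /β/ → [ɸ] before /s/ (voiced → voiceless, matching voiceless) — only voicing changes, and always toward the following segment.

voicing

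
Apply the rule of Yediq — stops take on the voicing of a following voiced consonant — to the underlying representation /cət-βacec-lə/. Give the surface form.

[cədβaceɟlə]

/t/ is a voiceless alveolar stop. The following trigger /β/ is voiced, so /t/ must become voiced as well.
The voiced alveolar stop is [d], so /t/ → [d].
The same rule applies at the second boundary: /c/ → [ɟ] next to /l/.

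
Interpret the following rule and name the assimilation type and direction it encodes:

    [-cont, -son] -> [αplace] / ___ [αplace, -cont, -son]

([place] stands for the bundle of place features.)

The rule copies the place features (abbreviated [place]) from the environment onto the target, so the assimilating feature is place.
Since the environment is written after the underscore, the trigger follows the target; the direction is regressive.

regressive place assimilation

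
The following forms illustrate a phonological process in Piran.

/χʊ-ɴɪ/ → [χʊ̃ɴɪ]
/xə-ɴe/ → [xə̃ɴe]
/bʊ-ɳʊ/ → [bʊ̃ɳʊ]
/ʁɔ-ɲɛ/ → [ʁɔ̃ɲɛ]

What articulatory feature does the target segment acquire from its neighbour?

The vowel /ʊ/ surfaces as nasalised [ʊ̃] next to the following nasal /ɴ/ — it has acquired the [+nasal] feature of its neighbour.
Likewise in the remaining data: /ə/ → [ə̃] before /ɴ/; /ʊ/ → [ʊ̃] before /ɳ/; /ɔ/ → [ɔ̃] before /ɲ/ — each time a vowel is nasalised next to a following nasal.

nasality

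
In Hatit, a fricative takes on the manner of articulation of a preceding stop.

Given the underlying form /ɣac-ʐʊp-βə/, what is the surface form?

The rule targets /ʐ/ (voiced retroflex fricative), which sits after the trigger /c/ (stop).
Changing only its manner to stop gives [ɖ] — the voiced retroflex stop.
At the second juncture, /β/ likewise becomes [b] adjacent to /p/.

[ɣacɖʊpbə]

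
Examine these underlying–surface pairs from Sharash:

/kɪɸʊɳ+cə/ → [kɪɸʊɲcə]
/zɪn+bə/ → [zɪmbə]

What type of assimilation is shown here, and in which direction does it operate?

regressive place assimilation

Comparing underlying and surface forms, /ɳ/ → [ɲ] is the alternation; the neighbouring /c/ is constant.
/ɳ/ is retroflex while /c/ is palatal; the output [ɲ] is palatal, matching the trigger — so the feature that spreads is place.
Manner and voice are unchanged, so the assimilation is partial, not total.
Checking the remaining alternation: /n/ → [m] before /b/ (alveolar → bilabial, matching bilabial) — only place changes, and always toward the following segment.
Since the segment that changes precedes the conditioning segment, the assimilation is regressive.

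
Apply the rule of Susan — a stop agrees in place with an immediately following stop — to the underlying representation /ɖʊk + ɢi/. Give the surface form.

[ɖʊqɢi]

The rule targets /k/ (voiceless velar stop), which sits before the trigger /ɢ/ (uvular).
A voiceless uvular stop is [q], so the surface segment is [q].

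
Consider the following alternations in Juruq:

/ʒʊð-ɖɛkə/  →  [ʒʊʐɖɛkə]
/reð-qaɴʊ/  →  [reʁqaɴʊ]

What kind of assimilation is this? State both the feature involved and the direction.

The segment that alternates is /ð/, which surfaces as [ʐ] when adjacent to /ɖ/.
/ð/ is dental while /ɖ/ is retroflex; the output [ʐ] is retroflex, matching the trigger — so the feature that spreads is place.
Manner and voice are unchanged, so the assimilation is partial, not total.
Checking the remaining alternation: /ð/ → [ʁ] before /q/ (dental → uvular, matching uvular) — only place changes, and always toward the following segment.
The trigger is the following segment, so the direction is regressive (anticipatory).

regressive place assimilation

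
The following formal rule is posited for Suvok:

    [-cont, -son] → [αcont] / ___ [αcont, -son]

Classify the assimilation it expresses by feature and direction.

The shared variable α links the value of [cont] on the target to that of the neighbouring obstruent. [cont] distinguishes stops from fricatives — a manner-of-articulation feature — so this is manner assimilation.
Since the environment is written after the underscore, the trigger follows the target; the direction is regressive.

regressive manner assimilation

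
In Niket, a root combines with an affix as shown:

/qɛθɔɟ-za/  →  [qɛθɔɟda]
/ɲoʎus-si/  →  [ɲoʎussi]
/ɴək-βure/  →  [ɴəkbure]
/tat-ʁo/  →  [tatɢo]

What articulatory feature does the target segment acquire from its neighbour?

manner

Comparing underlying and surface forms, /z/ → [d] is the alternation; the neighbouring /ɟ/ is constant.
/z/ is a fricative while /ɟ/ is a stop; the output [d] is a stop, matching the trigger — so the feature that spreads is manner.
The other alternating forms pattern the same way: /β/ → [b] after /k/ (fricative → stop, matching a stop); /ʁ/ → [ɢ] after /t/ (fricative → stop, matching a stop) — only manner changes, and always toward the preceding segment.
No alternation appears in [ɲoʎussi]: there the adjacent consonants already agree in manner (/s/ and /s/ are both fricatives), so this form is consistent with the same rule.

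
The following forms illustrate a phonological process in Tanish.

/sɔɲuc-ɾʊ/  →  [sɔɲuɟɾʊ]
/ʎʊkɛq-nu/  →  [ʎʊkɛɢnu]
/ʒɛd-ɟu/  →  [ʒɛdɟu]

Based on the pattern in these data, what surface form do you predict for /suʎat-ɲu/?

[suʎadɲu]

The data show regressive voicing assimilation: /c/ → [ɟ] before /ɾ/; /q/ → [ɢ] before /n/. In each pair only voicing changes, matching the following consonant, while place and manner stay constant.
Nothing changes in [ʒɛdɟu]: there the adjacent consonants already agree in voicing (/d/ and /ɟ/ are both voiced), so this form is consistent with the same rule.
The rule targets /t/ (voiceless alveolar stop), which sits before the trigger /ɲ/ (voiced).
A voiced alveolar stop is [d], so the surface segment is [d].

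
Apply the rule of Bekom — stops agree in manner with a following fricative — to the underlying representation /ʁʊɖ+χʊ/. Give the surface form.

[ʁʊʐχʊ]

The rule targets /ɖ/ (voiced retroflex stop), which sits before the trigger /χ/ (fricative).
Changing only its manner to fricative gives [ʐ] — the voiced retroflex fricative.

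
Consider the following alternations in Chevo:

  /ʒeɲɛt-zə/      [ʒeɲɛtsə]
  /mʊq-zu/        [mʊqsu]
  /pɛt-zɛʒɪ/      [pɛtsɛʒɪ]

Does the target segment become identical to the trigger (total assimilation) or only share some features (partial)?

Comparing underlying and surface forms, /z/ → [s] is the alternation; the neighbouring /t/ is constant.
The change voiced → voiceless matches the voicing of the preceding /t/, identifying this as voicing assimilation.
Place and manner are unchanged, so the assimilation is partial, not total.
Checking the remaining alternation: /z/ → [s] after /q/ (voiced → voiceless, matching voiceless) — only voicing changes, and always toward the preceding segment.

partial assimilation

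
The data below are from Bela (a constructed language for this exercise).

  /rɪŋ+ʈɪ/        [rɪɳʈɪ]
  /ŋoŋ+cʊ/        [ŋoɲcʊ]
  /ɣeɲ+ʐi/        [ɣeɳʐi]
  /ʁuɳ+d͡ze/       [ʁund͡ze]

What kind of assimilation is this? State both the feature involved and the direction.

regressive place assimilation

Underlying /ŋ/ is realised as [ɳ] next to /ʈ/; /ʈ/ itself does not change.
/ŋ/ is velar while /ʈ/ is retroflex; the output [ɳ] is retroflex, matching the trigger — so the feature that spreads is place.
Manner and voice are unchanged, so the assimilation is partial, not total.
The other alternating forms pattern the same way: /ŋ/ → [ɲ] before /c/ (velar → palatal, matching palatal); /ɲ/ → [ɳ] before /ʐ/ (palatal → retroflex, matching retroflex); /ɳ/ → [n] before /d͡z/ (retroflex → alveolar, matching alveolar) — only place changes, and always toward the following segment.
The trigger is the following segment, so the direction is regressive (anticipatory).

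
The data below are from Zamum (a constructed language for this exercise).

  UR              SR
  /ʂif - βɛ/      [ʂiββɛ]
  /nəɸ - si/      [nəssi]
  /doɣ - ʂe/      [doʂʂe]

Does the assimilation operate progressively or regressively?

The segment that alternates is /f/, which surfaces as [β] when adjacent to /β/.
The output [β] is identical to the trigger /β/ — every feature (place, manner, voicing) has been copied — so this is total assimilation.
The remaining alternations confirm this: /ɸ/ → [s] before /s/; /ɣ/ → [ʂ] before /ʂ/ — in each case the output is a copy of the following consonant.
The trigger is the following segment, so the direction is regressive (anticipatory).

regressive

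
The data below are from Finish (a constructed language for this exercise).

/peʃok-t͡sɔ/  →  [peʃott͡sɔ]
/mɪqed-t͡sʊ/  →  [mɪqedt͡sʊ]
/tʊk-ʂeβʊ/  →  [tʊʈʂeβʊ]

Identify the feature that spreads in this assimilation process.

place

Underlying /k/ is realised as [t] next to /t͡s/; /t͡s/ itself does not change.
The change velar → alveolar matches the place of the following /t͡s/, identifying this as place assimilation.
The other alternating form patterns the same way: /k/ → [ʈ] before /ʂ/ (velar → retroflex, matching retroflex) — only place changes, and always toward the following segment.
Nothing changes in [mɪqedt͡sʊ]: there the adjacent consonants already agree in place (/d/ and /t͡s/ are both alveolar), so this form is consistent with the same rule.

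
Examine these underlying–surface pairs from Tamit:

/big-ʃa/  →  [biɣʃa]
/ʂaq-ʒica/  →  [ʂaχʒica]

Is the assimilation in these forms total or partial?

partial assimilation

The segment that alternates is /g/, which surfaces as [ɣ] when adjacent to /ʃ/.
The change stop → fricative matches the manner of the following /ʃ/, identifying this as manner assimilation.
Place and voice are unchanged, so the assimilation is partial, not total.
Checking the remaining alternation: /q/ → [χ] before /ʒ/ (stop → fricative, matching a fricative) — only manner changes, and always toward the following segment.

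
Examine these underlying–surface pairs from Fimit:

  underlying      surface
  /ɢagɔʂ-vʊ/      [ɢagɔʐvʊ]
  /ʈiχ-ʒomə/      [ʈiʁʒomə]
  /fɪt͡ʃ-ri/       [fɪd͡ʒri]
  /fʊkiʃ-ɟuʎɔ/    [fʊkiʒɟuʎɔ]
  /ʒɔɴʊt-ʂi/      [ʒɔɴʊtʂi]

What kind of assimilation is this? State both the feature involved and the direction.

regressive voicing assimilation

Comparing underlying and surface forms, /ʂ/ → [ʐ] is the alternation; the neighbouring /v/ is constant.
/ʂ/ is voiceless while /v/ is voiced; the output [ʐ] is voiced, matching the trigger — so the feature that spreads is voicing.
Place and manner are unchanged, so the assimilation is partial, not total.
Checking the remaining alternations: /χ/ → [ʁ] before /ʒ/ (voiceless → voiced, matching voiced); /t͡ʃ/ → [d͡ʒ] before /r/ (voiceless → voiced, matching voiced); /ʃ/ → [ʒ] before /ɟ/ (voiceless → voiced, matching voiced) — only voicing changes, and always toward the following segment.
No alternation appears in [ʒɔɴʊtʂi]: there the adjacent consonants already agree in voicing (/t/ and /ʂ/ are both voiceless), so this form is consistent with the same rule.
The trigger is the following segment, so the direction is regressive (anticipatory).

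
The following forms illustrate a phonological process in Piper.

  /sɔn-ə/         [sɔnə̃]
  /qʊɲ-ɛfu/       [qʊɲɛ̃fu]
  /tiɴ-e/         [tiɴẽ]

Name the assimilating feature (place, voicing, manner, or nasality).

The vowel /ə/ surfaces as nasalised [ə̃] next to the preceding nasal /n/ — it has acquired the [+nasal] feature of its neighbour.
Likewise in the remaining data: /ɛ/ → [ɛ̃] after /ɲ/; /e/ → [ẽ] after /ɴ/ — each time a vowel is nasalised next to a preceding nasal.

nasality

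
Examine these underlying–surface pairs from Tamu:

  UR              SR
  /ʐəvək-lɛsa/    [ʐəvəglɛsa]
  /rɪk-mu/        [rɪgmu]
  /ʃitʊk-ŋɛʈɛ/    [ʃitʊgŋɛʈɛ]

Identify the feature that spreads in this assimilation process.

The segment that alternates is /k/, which surfaces as [g] when adjacent to /l/.
/k/ is voiceless while /l/ is voiced; the output [g] is voiced, matching the trigger — so the feature that spreads is voicing.
The other alternating forms pattern the same way: /k/ → [g] before /m/ (voiceless → voiced, matching voiced); /k/ → [g] before /ŋ/ (voiceless → voiced, matching voiced) — only voicing changes, and always toward the following segment.

voicing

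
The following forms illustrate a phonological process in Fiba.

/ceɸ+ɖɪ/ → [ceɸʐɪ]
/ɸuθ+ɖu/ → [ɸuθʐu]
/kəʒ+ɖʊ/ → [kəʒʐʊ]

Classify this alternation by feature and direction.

Underlying /ɖ/ is realised as [ʐ] next to /ɸ/; /ɸ/ itself does not change.
The change stop → fricative matches the manner of the preceding /ɸ/, identifying this as manner assimilation.
Place and voice are unchanged, so the assimilation is partial, not total.
The other alternating forms pattern the same way: /ɖ/ → [ʐ] after /θ/ (stop → fricative, matching a fricative); /ɖ/ → [ʐ] after /ʒ/ (stop → fricative, matching a fricative) — only manner changes, and always toward the preceding segment.
The trigger is the preceding segment, so the direction is progressive (perseverative).

progressive manner assimilation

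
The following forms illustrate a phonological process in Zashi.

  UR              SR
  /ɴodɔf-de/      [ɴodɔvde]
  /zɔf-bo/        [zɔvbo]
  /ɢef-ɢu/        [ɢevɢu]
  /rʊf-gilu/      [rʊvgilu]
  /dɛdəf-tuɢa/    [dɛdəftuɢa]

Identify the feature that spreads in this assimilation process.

Underlying /f/ is realised as [v] next to /d/; /d/ itself does not change.
/f/ is voiceless while /d/ is voiced; the output [v] is voiced, matching the trigger — so the feature that spreads is voicing.
Checking the remaining alternations: /f/ → [v] before /b/ (voiceless → voiced, matching voiced); /f/ → [v] before /ɢ/ (voiceless → voiced, matching voiced); /f/ → [v] before /g/ (voiceless → voiced, matching voiced) — only voicing changes, and always toward the following segment.
No alternation appears in [dɛdəftuɢa]: there the adjacent consonants already agree in voicing (/f/ and /t/ are both voiceless), so this form is consistent with the same rule.

voicing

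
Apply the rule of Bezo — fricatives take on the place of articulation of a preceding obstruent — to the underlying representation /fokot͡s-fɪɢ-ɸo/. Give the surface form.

[fokot͡ssɪɢχo]

The rule targets /f/ (voiceless labiodental fricative), which sits after the trigger /t͡s/ (alveolar).
The voiceless alveolar fricative is [s], so /f/ → [s].
At the second juncture, /ɸ/ likewise becomes [χ] adjacent to /ɢ/.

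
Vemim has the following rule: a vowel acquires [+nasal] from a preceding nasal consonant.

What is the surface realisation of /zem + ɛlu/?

The vowel /ɛ/ is adjacent to the preceding nasal /m/, so it acquires [+nasal] and surfaces as [ɛ̃].

[zemɛ̃lu]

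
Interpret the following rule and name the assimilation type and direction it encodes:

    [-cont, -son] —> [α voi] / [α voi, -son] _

The shared variable α links the value of [voi] on the target to the same value on the neighbouring segment, so voicing is the feature that assimilates.
The conditioning segment sits to the left of the focus bar, meaning the trigger precedes the segment that changes — progressive assimilation.

progressive voicing assimilation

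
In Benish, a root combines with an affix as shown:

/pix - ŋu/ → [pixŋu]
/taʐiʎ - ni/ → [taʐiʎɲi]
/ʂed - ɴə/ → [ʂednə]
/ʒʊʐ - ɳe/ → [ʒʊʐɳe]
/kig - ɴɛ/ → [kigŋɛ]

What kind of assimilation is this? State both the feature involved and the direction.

The segment that alternates is /n/, which surfaces as [ɲ] when adjacent to /ʎ/.
/n/ is alveolar while /ʎ/ is palatal; the output [ɲ] is palatal, matching the trigger — so the feature that spreads is place.
Manner and voice are unchanged, so the assimilation is partial, not total.
The same holds elsewhere in the data: /ɴ/ → [n] after /d/ (uvular → alveolar, matching alveolar); /ɴ/ → [ŋ] after /g/ (uvular → velar, matching velar) — only place changes, and always toward the preceding segment.
Nothing changes in [pixŋu], [ʒʊʐɳe]: there the adjacent consonants already agree in place (/ŋ/ and /x/ are both velar; /ɳ/ and /ʐ/ are both retroflex), so these forms are consistent with the same rule.
The trigger is the preceding segment, so the direction is progressive (perseverative).

progressive place assimilation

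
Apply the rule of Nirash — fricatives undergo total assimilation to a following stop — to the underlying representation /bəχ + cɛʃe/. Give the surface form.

[bəccɛʃe]

/χ/ is the segment targeted by the rule; it sits immediately before /c/, so it assimilates completely and surfaces as [c].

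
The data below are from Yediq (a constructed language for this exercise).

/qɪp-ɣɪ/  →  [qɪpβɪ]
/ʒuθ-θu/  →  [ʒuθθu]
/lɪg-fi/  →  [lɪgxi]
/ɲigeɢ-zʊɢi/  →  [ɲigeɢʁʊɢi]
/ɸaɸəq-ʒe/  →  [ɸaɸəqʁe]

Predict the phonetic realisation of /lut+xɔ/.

The data show progressive place assimilation: /ɣ/ → [β] after /p/; /f/ → [x] after /g/; /z/ → [ʁ] after /ɢ/; /ʒ/ → [ʁ] after /q/. In each pair only place changes, matching the preceding consonant, while manner and voice stay constant.
No alternation appears in [ʒuθθu]: there the adjacent consonants already agree in place (/θ/ and /θ/ are both dental), so this form is consistent with the same rule.
The rule targets /x/ (voiceless velar fricative), which sits after the trigger /t/ (alveolar).
Changing only its place to alveolar gives [s] — the voiceless alveolar fricative.

[lutsɔ]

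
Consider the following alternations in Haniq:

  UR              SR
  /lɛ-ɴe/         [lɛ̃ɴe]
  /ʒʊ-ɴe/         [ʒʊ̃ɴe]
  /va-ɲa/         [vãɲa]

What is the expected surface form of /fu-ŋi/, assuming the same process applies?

The data show regressive nasality assimilation (vowel nasalisation): /ɛ/ → [ɛ̃] before /ɴ/; /ʊ/ → [ʊ̃] before /ɴ/; /a/ → [ã] before /ɲ/ — a vowel is nasalised by an immediately following nasal consonant.
The vowel /u/ is adjacent to the following nasal /ŋ/, so it acquires [+nasal] and surfaces as [ũ].

[fũŋi]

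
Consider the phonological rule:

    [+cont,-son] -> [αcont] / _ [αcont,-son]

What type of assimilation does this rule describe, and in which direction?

regressive manner assimilation

The rule copies [cont] (continuancy) from the environment onto the target fricatives; since [±cont] encodes the stop/fricative manner contrast, the assimilating dimension is manner.
The conditioning segment sits to the right of the focus bar, meaning the trigger follows the segment that changes — regressive assimilation.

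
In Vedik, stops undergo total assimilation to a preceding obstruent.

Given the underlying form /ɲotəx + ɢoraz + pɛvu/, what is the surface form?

/ɢ/ is the segment targeted by the rule; it sits immediately after /x/, so it assimilates completely and surfaces as [x].
At the second juncture, /p/ likewise becomes [z] adjacent to /z/.

[ɲotəxxorazzɛvu]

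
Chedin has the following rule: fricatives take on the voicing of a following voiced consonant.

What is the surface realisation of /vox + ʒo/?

The rule targets /x/ (voiceless velar fricative), which sits before the trigger /ʒ/ (voiced).
The voiced velar fricative is [ɣ], so /x/ → [ɣ].

[voɣʒo]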